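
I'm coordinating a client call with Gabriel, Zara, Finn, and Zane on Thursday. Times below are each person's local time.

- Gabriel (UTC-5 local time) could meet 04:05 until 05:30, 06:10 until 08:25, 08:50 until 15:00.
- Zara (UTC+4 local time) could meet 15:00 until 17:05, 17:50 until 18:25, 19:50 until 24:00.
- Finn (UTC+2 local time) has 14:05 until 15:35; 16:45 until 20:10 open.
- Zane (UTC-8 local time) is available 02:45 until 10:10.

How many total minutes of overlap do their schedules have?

Gabriel in UTC: 09:05-10:30, 11:10-13:25, 13:50-20:00 (add 5h to convert from UTC-5).
Zara in UTC: 11:00-13:05, 13:50-14:25, 15:50-20:00 (subtract 4h to convert from UTC+4).
Finn in UTC: 12:05-13:35, 14:45-18:10 (subtract 2h to convert from UTC+2).
Zane in UTC: 10:45-18:10 (add 8h to convert from UTC-8).
Gabriel ∩ Zara: 11:10-13:05, 13:50-14:25, 15:50-20:00.
Gabriel ∩ Zara ∩ Finn: 12:05-13:05, 15:50-18:10.
Gabriel ∩ Zara ∩ Finn ∩ Zane: 12:05-13:05, 15:50-18:10.
Summing the common windows: 60 + 140 = 200 minutes.

200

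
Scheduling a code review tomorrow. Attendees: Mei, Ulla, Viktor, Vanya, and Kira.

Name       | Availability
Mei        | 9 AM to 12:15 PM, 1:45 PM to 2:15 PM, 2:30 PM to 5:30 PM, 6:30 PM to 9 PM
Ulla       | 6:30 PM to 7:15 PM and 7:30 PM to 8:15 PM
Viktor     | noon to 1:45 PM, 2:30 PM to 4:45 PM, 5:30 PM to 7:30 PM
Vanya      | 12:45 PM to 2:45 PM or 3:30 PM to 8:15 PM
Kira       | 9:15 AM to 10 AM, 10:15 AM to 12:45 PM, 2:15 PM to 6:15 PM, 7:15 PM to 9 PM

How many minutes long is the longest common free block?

Mei ∩ Ulla: 18:30-19:15, 19:30-20:15.
Mei ∩ Ulla ∩ Viktor: 18:30-19:15.
Mei ∩ Ulla ∩ Viktor ∩ Vanya: 18:30-19:15.
Mei ∩ Ulla ∩ Viktor ∩ Vanya ∩ Kira: ∅.
There is no time when everyone is free.
No common window exists, so the longest block is 0 minutes.

0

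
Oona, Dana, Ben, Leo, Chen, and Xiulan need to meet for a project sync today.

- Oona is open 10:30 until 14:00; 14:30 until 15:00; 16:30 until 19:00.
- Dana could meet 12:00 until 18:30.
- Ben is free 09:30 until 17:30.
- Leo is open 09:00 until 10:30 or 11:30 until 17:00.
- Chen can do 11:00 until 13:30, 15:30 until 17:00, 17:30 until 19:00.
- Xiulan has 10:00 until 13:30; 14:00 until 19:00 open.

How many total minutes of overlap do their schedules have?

120

Oona ∩ Dana: 12:00-14:00, 14:30-15:00, 16:30-18:30.
Oona ∩ Dana ∩ Ben: 12:00-14:00, 14:30-15:00, 16:30-17:30.
Oona ∩ Dana ∩ Ben ∩ Leo: 12:00-14:00, 14:30-15:00, 16:30-17:00.
Oona ∩ Dana ∩ Ben ∩ Leo ∩ Chen: 12:00-13:30, 16:30-17:00.
Oona ∩ Dana ∩ Ben ∩ Leo ∩ Chen ∩ Xiulan: 12:00-13:30, 16:30-17:00.
Summing the common windows: 90 + 30 = 120 minutes.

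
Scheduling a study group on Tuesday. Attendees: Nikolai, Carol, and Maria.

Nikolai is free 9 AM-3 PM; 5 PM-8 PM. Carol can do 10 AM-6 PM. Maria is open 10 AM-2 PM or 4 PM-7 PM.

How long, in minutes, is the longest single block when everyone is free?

Nikolai ∩ Carol: 10:00-15:00, 17:00-18:00.
Nikolai ∩ Carol ∩ Maria: 10:00-14:00, 17:00-18:00.
The longest is 10:00-14:00 at 240 minutes.

240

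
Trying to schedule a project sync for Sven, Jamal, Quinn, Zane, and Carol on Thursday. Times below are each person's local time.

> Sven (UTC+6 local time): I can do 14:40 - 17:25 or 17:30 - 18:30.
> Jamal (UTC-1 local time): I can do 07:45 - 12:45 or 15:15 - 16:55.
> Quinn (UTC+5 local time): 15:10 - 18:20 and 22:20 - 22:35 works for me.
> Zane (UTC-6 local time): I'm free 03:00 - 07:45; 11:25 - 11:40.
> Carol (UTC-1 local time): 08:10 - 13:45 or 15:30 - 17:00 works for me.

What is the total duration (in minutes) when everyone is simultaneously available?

135

Sven in UTC: 08:40-11:25, 11:30-12:30 (subtract 6h to convert from UTC+6).
Jamal in UTC: 08:45-13:45, 16:15-17:55 (add 1h to convert from UTC-1).
Quinn in UTC: 10:10-13:20, 17:20-17:35 (subtract 5h to convert from UTC+5).
Zane in UTC: 09:00-13:45, 17:25-17:40 (add 6h to convert from UTC-6).
Carol in UTC: 09:10-14:45, 16:30-18:00 (add 1h to convert from UTC-1).
Sven ∩ Jamal: 08:45-11:25, 11:30-12:30.
Sven ∩ Jamal ∩ Quinn: 10:10-11:25, 11:30-12:30.
Sven ∩ Jamal ∩ Quinn ∩ Zane: 10:10-11:25, 11:30-12:30.
Sven ∩ Jamal ∩ Quinn ∩ Zane ∩ Carol: 10:10-11:25, 11:30-12:30.
So the common availability across everyone is 10:10-11:25, 11:30-12:30.
Summing the common windows: 75 + 60 = 135 minutes.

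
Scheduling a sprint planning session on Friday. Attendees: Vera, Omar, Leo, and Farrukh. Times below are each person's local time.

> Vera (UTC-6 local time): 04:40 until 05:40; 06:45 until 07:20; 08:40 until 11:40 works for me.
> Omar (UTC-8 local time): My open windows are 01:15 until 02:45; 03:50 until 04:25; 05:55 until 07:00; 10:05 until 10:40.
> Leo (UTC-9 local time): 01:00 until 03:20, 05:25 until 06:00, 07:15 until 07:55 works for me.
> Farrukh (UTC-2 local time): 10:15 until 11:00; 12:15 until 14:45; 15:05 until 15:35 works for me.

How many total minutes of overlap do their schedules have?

Vera in UTC: 10:40-11:40, 12:45-13:20, 14:40-17:40 (add 6h to convert from UTC-6).
Omar in UTC: 09:15-10:45, 11:50-12:25, 13:55-15:00, 18:05-18:40 (add 8h to convert from UTC-8).
Leo in UTC: 10:00-12:20, 14:25-15:00, 16:15-16:55 (add 9h to convert from UTC-9).
Farrukh in UTC: 12:15-13:00, 14:15-16:45, 17:05-17:35 (add 2h to convert from UTC-2).
Vera ∩ Omar: 10:40-10:45, 14:40-15:00.
Vera ∩ Omar ∩ Leo: 10:40-10:45, 14:40-15:00.
Vera ∩ Omar ∩ Leo ∩ Farrukh: 14:40-15:00.
So the common availability across everyone is 14:40-15:00.
That's a single block of 20 minutes.

20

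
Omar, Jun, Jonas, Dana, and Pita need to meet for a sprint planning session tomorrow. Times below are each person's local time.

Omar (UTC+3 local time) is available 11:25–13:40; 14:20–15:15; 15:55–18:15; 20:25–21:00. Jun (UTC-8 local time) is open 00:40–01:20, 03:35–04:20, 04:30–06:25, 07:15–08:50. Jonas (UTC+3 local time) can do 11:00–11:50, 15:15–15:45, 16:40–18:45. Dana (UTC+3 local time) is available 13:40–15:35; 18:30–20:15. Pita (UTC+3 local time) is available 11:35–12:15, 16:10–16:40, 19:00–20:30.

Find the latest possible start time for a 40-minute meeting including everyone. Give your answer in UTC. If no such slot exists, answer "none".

Omar in UTC: 08:25-10:40, 11:20-12:15, 12:55-15:15, 17:25-18:00 (subtract 3h to convert from UTC+3).
Jun in UTC: 08:40-09:20, 11:35-12:20, 12:30-14:25, 15:15-16:50 (add 8h to convert from UTC-8).
Jonas in UTC: 08:00-08:50, 12:15-12:45, 13:40-15:45 (subtract 3h to convert from UTC+3).
Dana in UTC: 10:40-12:35, 15:30-17:15 (subtract 3h to convert from UTC+3).
Pita in UTC: 08:35-09:15, 13:10-13:40, 16:00-17:30 (subtract 3h to convert from UTC+3).
Omar ∩ Jun: 08:40-09:20, 11:35-12:15, 12:55-14:25.
Omar ∩ Jun ∩ Jonas: 08:40-08:50, 13:40-14:25.
Omar ∩ Jun ∩ Jonas ∩ Dana: ∅.
Omar ∩ Jun ∩ Jonas ∩ Dana ∩ Pita: ∅.
There is no time when everyone is free.
No common window is at least 40 minutes long.

none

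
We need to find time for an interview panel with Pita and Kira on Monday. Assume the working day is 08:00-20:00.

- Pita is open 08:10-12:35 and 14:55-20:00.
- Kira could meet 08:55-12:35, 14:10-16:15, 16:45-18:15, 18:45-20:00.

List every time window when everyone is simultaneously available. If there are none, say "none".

Pita ∩ Kira: 08:55-12:35, 14:55-16:15, 16:45-18:15, 18:45-20:00.
So the common availability across everyone is 08:55-12:35, 14:55-16:15, 16:45-18:15, 18:45-20:00.

08:55-12:35, 14:55-16:15, 16:45-18:15, 18:45-20:00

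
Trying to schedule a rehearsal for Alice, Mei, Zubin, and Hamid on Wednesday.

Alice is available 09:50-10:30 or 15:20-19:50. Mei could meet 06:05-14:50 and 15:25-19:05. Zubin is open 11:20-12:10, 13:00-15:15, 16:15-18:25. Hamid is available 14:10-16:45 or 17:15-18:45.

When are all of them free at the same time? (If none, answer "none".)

16:15-16:45, 17:15-18:25

Alice ∩ Mei: 09:50-10:30, 15:25-19:05.
Alice ∩ Mei ∩ Zubin: 16:15-18:25.
Alice ∩ Mei ∩ Zubin ∩ Hamid: 16:15-16:45, 17:15-18:25.
So the common availability across everyone is 16:15-16:45, 17:15-18:25.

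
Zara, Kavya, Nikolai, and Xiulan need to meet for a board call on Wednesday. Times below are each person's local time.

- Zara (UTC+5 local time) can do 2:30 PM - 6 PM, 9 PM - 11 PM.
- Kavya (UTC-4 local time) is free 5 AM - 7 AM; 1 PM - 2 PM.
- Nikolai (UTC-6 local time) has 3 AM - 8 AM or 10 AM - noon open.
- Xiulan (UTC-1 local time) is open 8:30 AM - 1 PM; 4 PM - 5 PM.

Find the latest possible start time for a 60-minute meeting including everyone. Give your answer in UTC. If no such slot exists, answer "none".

17:00

Zara in UTC: 09:30-13:00, 16:00-18:00 (subtract 5h to convert from UTC+5).
Kavya in UTC: 09:00-11:00, 17:00-18:00 (add 4h to convert from UTC-4).
Nikolai in UTC: 09:00-14:00, 16:00-18:00 (add 6h to convert from UTC-6).
Xiulan in UTC: 09:30-14:00, 17:00-18:00 (add 1h to convert from UTC-1).
Zara ∩ Kavya: 09:30-11:00, 17:00-18:00.
Zara ∩ Kavya ∩ Nikolai: 09:30-11:00, 17:00-18:00.
Zara ∩ Kavya ∩ Nikolai ∩ Xiulan: 09:30-11:00, 17:00-18:00.
The last common window of at least 60 minutes is 17:00-18:00; a 60-minute meeting can start as late as 17:00 and still end by 18:00.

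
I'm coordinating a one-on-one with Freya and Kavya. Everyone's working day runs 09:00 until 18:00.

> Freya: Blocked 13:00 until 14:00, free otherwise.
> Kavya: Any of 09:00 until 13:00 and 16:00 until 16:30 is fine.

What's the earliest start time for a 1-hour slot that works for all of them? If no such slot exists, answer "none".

Freya free: 09:00-13:00, 14:00-18:00 (invert busy blocks within the working day).
Kavya free: 09:00-13:00, 16:00-16:30.
Freya ∩ Kavya: 09:00-13:00, 16:00-16:30.
So the common availability across everyone is 09:00-13:00, 16:00-16:30.
The first common window of at least 60 minutes is 09:00-13:00, so the earliest start is 09:00.

09:00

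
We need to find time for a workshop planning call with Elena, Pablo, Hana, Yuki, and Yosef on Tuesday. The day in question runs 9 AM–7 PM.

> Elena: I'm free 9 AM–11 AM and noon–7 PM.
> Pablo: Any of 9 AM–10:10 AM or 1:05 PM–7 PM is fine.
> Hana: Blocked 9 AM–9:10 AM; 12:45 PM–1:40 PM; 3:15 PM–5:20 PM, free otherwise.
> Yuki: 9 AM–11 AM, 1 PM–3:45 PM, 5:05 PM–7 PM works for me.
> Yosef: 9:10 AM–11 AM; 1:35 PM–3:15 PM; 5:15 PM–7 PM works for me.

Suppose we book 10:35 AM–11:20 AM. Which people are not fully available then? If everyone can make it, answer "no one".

Elena, Pablo, Yosef, Yuki

Elena free: 09:00-11:00, 12:00-19:00.
Pablo free: 09:00-10:10, 13:05-19:00.
Hana free: 09:10-12:45, 13:40-15:15, 17:20-19:00 (invert busy blocks within the working day).
Yuki free: 09:00-11:00, 13:00-15:45, 17:05-19:00.
Yosef free: 09:10-11:00, 13:35-15:15, 17:15-19:00.
Elena: not fully free for 10:35-11:20. Pablo: not fully free for 10:35-11:20. Hana: free for 10:35-11:20. Yuki: not fully free for 10:35-11:20. Yosef: not fully free for 10:35-11:20.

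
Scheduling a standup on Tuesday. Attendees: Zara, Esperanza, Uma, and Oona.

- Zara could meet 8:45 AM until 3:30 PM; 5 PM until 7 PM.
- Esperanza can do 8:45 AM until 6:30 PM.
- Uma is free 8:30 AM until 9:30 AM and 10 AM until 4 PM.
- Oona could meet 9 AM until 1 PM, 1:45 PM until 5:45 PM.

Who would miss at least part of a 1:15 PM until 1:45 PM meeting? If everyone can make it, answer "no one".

Oona

Zara: free for 13:15-13:45. Esperanza: free for 13:15-13:45. Uma: free for 13:15-13:45. Oona: not fully free for 13:15-13:45.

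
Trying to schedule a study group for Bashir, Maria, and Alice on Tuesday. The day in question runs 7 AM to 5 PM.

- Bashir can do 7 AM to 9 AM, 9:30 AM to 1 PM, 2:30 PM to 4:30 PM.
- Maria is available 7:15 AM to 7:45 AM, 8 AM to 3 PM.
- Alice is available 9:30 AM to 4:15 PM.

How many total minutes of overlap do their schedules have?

Bashir ∩ Maria: 07:15-07:45, 08:00-09:00, 09:30-13:00, 14:30-15:00.
Bashir ∩ Maria ∩ Alice: 09:30-13:00, 14:30-15:00.
Those are the intersection windows.
Summing the common windows: 210 + 30 = 240 minutes.

240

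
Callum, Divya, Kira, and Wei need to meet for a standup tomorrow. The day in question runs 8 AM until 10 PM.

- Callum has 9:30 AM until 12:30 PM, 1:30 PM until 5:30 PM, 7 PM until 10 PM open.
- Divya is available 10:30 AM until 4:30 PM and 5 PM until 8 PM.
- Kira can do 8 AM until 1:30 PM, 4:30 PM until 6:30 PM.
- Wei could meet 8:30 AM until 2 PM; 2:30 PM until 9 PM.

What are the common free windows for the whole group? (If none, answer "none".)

10:30-12:30, 17:00-17:30

Callum ∩ Divya: 10:30-12:30, 13:30-16:30, 17:00-17:30, 19:00-20:00.
Callum ∩ Divya ∩ Kira: 10:30-12:30, 17:00-17:30.
Callum ∩ Divya ∩ Kira ∩ Wei: 10:30-12:30, 17:00-17:30.
So the common availability across everyone is 10:30-12:30, 17:00-17:30.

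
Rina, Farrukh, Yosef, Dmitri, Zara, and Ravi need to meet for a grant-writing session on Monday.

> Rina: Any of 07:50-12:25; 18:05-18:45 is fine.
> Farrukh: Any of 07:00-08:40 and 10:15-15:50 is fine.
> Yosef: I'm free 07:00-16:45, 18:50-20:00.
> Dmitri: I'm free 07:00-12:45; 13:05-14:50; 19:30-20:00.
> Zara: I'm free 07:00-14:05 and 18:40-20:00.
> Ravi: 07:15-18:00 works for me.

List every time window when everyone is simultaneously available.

07:50-08:40, 10:15-12:25

Rina ∩ Farrukh: 07:50-08:40, 10:15-12:25.
Rina ∩ Farrukh ∩ Yosef: 07:50-08:40, 10:15-12:25.
Rina ∩ Farrukh ∩ Yosef ∩ Dmitri: 07:50-08:40, 10:15-12:25.
Rina ∩ Farrukh ∩ Yosef ∩ Dmitri ∩ Zara: 07:50-08:40, 10:15-12:25.
Rina ∩ Farrukh ∩ Yosef ∩ Dmitri ∩ Zara ∩ Ravi: 07:50-08:40, 10:15-12:25.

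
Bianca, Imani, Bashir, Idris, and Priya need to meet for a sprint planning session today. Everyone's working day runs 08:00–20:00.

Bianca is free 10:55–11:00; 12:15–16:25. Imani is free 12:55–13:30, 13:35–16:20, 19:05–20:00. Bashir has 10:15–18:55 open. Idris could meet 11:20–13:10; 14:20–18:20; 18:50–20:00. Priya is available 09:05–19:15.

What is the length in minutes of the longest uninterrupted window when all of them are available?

120

Bianca ∩ Imani: 12:55-13:30, 13:35-16:20.
Bianca ∩ Imani ∩ Bashir: 12:55-13:30, 13:35-16:20.
Bianca ∩ Imani ∩ Bashir ∩ Idris: 12:55-13:10, 14:20-16:20.
Bianca ∩ Imani ∩ Bashir ∩ Idris ∩ Priya: 12:55-13:10, 14:20-16:20.
The longest is 14:20-16:20 at 120 minutes.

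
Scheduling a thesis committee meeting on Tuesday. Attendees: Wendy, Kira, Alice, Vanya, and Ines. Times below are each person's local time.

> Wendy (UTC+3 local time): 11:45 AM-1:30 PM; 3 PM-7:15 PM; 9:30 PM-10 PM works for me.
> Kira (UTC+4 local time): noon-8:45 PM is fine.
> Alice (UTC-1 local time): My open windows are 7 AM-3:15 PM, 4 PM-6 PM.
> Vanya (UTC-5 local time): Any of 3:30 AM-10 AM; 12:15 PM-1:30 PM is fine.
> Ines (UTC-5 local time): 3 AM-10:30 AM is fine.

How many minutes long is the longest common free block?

180

Wendy in UTC: 08:45-10:30, 12:00-16:15, 18:30-19:00 (subtract 3h to convert from UTC+3).
Kira in UTC: 08:00-16:45 (subtract 4h to convert from UTC+4).
Alice in UTC: 08:00-16:15, 17:00-19:00 (add 1h to convert from UTC-1).
Vanya in UTC: 08:30-15:00, 17:15-18:30 (add 5h to convert from UTC-5).
Ines in UTC: 08:00-15:30 (add 5h to convert from UTC-5).
Wendy ∩ Kira: 08:45-10:30, 12:00-16:15.
Wendy ∩ Kira ∩ Alice: 08:45-10:30, 12:00-16:15.
Wendy ∩ Kira ∩ Alice ∩ Vanya: 08:45-10:30, 12:00-15:00.
Wendy ∩ Kira ∩ Alice ∩ Vanya ∩ Ines: 08:45-10:30, 12:00-15:00.
The longest is 12:00-15:00 at 180 minutes.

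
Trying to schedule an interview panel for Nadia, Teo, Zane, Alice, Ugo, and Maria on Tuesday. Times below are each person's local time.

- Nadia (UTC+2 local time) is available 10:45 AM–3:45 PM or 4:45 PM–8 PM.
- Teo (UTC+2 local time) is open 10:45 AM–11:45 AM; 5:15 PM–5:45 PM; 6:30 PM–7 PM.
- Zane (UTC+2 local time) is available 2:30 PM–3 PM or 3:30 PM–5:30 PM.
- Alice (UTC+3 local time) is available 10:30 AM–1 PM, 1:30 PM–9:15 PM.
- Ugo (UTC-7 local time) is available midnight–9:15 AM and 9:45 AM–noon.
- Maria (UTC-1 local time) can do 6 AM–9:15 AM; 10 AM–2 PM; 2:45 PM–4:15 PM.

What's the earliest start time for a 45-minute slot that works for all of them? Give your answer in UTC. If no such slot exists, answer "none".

Nadia in UTC: 08:45-13:45, 14:45-18:00 (subtract 2h to convert from UTC+2).
Teo in UTC: 08:45-09:45, 15:15-15:45, 16:30-17:00 (subtract 2h to convert from UTC+2).
Zane in UTC: 12:30-13:00, 13:30-15:30 (subtract 2h to convert from UTC+2).
Alice in UTC: 07:30-10:00, 10:30-18:15 (subtract 3h to convert from UTC+3).
Ugo in UTC: 07:00-16:15, 16:45-19:00 (add 7h to convert from UTC-7).
Maria in UTC: 07:00-10:15, 11:00-15:00, 15:45-17:15 (add 1h to convert from UTC-1).
Nadia ∩ Teo: 08:45-09:45, 15:15-15:45, 16:30-17:00.
Nadia ∩ Teo ∩ Zane: 15:15-15:30.
Nadia ∩ Teo ∩ Zane ∩ Alice: 15:15-15:30.
Nadia ∩ Teo ∩ Zane ∩ Alice ∩ Ugo: 15:15-15:30.
Nadia ∩ Teo ∩ Zane ∩ Alice ∩ Ugo ∩ Maria: ∅.
There is no time when everyone is free.
No common window is at least 45 minutes long.

none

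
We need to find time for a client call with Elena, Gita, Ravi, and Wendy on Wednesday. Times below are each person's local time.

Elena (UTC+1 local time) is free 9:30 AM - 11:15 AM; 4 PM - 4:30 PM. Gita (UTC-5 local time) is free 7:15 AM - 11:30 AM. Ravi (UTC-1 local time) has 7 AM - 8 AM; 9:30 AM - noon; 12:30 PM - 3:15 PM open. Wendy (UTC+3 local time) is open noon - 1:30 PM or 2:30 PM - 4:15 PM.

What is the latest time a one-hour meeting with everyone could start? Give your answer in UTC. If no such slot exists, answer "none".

none

Elena in UTC: 08:30-10:15, 15:00-15:30 (subtract 1h to convert from UTC+1).
Gita in UTC: 12:15-16:30 (add 5h to convert from UTC-5).
Ravi in UTC: 08:00-09:00, 10:30-13:00, 13:30-16:15 (add 1h to convert from UTC-1).
Wendy in UTC: 09:00-10:30, 11:30-13:15 (subtract 3h to convert from UTC+3).
Elena ∩ Gita: 15:00-15:30.
Elena ∩ Gita ∩ Ravi: 15:00-15:30.
Elena ∩ Gita ∩ Ravi ∩ Wendy: ∅.
There is no time when everyone is free.
No common window is at least 60 minutes long.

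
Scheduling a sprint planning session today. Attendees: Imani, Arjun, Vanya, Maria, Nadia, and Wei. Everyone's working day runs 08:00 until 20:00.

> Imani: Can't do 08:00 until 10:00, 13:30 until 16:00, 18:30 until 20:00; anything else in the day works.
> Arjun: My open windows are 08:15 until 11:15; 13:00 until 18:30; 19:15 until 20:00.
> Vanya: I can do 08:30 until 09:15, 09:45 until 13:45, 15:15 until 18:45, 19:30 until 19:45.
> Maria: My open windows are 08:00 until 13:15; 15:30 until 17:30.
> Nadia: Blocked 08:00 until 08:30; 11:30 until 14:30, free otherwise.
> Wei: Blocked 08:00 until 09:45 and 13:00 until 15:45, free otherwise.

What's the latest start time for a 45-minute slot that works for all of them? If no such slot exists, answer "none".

16:45

Imani free: 10:00-13:30, 16:00-18:30 (invert busy blocks within the working day).
Arjun free: 08:15-11:15, 13:00-18:30, 19:15-20:00.
Vanya free: 08:30-09:15, 09:45-13:45, 15:15-18:45, 19:30-19:45.
Maria free: 08:00-13:15, 15:30-17:30.
Nadia free: 08:30-11:30, 14:30-20:00 (invert busy blocks within the working day).
Wei free: 09:45-13:00, 15:45-20:00 (invert busy blocks within the working day).
Imani ∩ Arjun: 10:00-11:15, 13:00-13:30, 16:00-18:30.
Imani ∩ Arjun ∩ Vanya: 10:00-11:15, 13:00-13:30, 16:00-18:30.
Imani ∩ Arjun ∩ Vanya ∩ Maria: 10:00-11:15, 13:00-13:15, 16:00-17:30.
Imani ∩ Arjun ∩ Vanya ∩ Maria ∩ Nadia: 10:00-11:15, 16:00-17:30.
Imani ∩ Arjun ∩ Vanya ∩ Maria ∩ Nadia ∩ Wei: 10:00-11:15, 16:00-17:30.
The last common window of at least 45 minutes is 16:00-17:30; a 45-minute meeting can start as late as 16:45 and still end by 17:30.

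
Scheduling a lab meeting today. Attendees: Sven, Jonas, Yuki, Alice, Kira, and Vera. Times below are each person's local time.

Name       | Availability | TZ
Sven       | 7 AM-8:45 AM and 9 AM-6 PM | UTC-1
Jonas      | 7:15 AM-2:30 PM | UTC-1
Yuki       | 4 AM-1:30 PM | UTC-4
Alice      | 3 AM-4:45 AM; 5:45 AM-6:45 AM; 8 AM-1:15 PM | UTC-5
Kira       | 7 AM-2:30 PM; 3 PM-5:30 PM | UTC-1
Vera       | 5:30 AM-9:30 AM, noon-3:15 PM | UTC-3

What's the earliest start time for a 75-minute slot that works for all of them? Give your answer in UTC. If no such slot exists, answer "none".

Sven in UTC: 08:00-09:45, 10:00-19:00 (add 1h to convert from UTC-1).
Jonas in UTC: 08:15-15:30 (add 1h to convert from UTC-1).
Yuki in UTC: 08:00-17:30 (add 4h to convert from UTC-4).
Alice in UTC: 08:00-09:45, 10:45-11:45, 13:00-18:15 (add 5h to convert from UTC-5).
Kira in UTC: 08:00-15:30, 16:00-18:30 (add 1h to convert from UTC-1).
Vera in UTC: 08:30-12:30, 15:00-18:15 (add 3h to convert from UTC-3).
Sven ∩ Jonas: 08:15-09:45, 10:00-15:30.
Sven ∩ Jonas ∩ Yuki: 08:15-09:45, 10:00-15:30.
Sven ∩ Jonas ∩ Yuki ∩ Alice: 08:15-09:45, 10:45-11:45, 13:00-15:30.
Sven ∩ Jonas ∩ Yuki ∩ Alice ∩ Kira: 08:15-09:45, 10:45-11:45, 13:00-15:30.
Sven ∩ Jonas ∩ Yuki ∩ Alice ∩ Kira ∩ Vera: 08:30-09:45, 10:45-11:45, 15:00-15:30.
The first common window of at least 75 minutes is 08:30-09:45, so the earliest start is 08:30.

08:30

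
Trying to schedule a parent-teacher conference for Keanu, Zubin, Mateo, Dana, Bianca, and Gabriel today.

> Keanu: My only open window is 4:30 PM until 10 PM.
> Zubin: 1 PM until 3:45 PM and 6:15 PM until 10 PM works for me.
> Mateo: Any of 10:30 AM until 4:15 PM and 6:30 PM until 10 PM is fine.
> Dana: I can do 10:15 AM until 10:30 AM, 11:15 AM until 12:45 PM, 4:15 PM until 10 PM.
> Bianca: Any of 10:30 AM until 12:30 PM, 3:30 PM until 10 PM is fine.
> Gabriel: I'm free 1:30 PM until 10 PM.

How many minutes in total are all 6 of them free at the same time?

210

Keanu ∩ Zubin: 18:15-22:00.
Keanu ∩ Zubin ∩ Mateo: 18:30-22:00.
Keanu ∩ Zubin ∩ Mateo ∩ Dana: 18:30-22:00.
Keanu ∩ Zubin ∩ Mateo ∩ Dana ∩ Bianca: 18:30-22:00.
Keanu ∩ Zubin ∩ Mateo ∩ Dana ∩ Bianca ∩ Gabriel: 18:30-22:00.
Those are the intersection windows.
That's a single block of 210 minutes.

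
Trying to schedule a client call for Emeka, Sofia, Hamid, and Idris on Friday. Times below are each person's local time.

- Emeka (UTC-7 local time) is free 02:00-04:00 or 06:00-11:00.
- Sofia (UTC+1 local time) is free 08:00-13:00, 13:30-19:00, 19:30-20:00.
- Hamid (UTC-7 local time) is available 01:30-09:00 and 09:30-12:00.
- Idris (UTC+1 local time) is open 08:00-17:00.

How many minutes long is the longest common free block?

Emeka in UTC: 09:00-11:00, 13:00-18:00 (add 7h to convert from UTC-7).
Sofia in UTC: 07:00-12:00, 12:30-18:00, 18:30-19:00 (subtract 1h to convert from UTC+1).
Hamid in UTC: 08:30-16:00, 16:30-19:00 (add 7h to convert from UTC-7).
Idris in UTC: 07:00-16:00 (subtract 1h to convert from UTC+1).
Emeka ∩ Sofia: 09:00-11:00, 13:00-18:00.
Emeka ∩ Sofia ∩ Hamid: 09:00-11:00, 13:00-16:00, 16:30-18:00.
Emeka ∩ Sofia ∩ Hamid ∩ Idris: 09:00-11:00, 13:00-16:00.
Those are the intersection windows.
The longest is 13:00-16:00 at 180 minutes.

180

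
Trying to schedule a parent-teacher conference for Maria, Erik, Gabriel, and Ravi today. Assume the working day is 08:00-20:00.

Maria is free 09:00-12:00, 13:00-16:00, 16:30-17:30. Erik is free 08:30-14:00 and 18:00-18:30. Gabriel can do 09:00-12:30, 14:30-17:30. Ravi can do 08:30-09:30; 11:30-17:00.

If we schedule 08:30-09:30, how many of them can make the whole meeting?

2

Erik and Ravi can make the full 08:30-09:30 slot — that's 2.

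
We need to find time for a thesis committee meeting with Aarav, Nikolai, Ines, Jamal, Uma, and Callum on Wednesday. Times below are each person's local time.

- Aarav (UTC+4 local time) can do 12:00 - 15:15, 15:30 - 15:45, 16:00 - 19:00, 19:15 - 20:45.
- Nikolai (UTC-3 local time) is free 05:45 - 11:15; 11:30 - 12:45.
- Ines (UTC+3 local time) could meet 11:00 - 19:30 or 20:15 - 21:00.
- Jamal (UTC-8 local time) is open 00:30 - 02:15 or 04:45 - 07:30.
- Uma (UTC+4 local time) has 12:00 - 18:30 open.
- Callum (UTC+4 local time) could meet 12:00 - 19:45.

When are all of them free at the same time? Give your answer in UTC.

Aarav in UTC: 08:00-11:15, 11:30-11:45, 12:00-15:00, 15:15-16:45 (subtract 4h to convert from UTC+4).
Nikolai in UTC: 08:45-14:15, 14:30-15:45 (add 3h to convert from UTC-3).
Ines in UTC: 08:00-16:30, 17:15-18:00 (subtract 3h to convert from UTC+3).
Jamal in UTC: 08:30-10:15, 12:45-15:30 (add 8h to convert from UTC-8).
Uma in UTC: 08:00-14:30 (subtract 4h to convert from UTC+4).
Callum in UTC: 08:00-15:45 (subtract 4h to convert from UTC+4).
Aarav ∩ Nikolai: 08:45-11:15, 11:30-11:45, 12:00-14:15, 14:30-15:00, 15:15-15:45.
Aarav ∩ Nikolai ∩ Ines: 08:45-11:15, 11:30-11:45, 12:00-14:15, 14:30-15:00, 15:15-15:45.
Aarav ∩ Nikolai ∩ Ines ∩ Jamal: 08:45-10:15, 12:45-14:15, 14:30-15:00, 15:15-15:30.
Aarav ∩ Nikolai ∩ Ines ∩ Jamal ∩ Uma: 08:45-10:15, 12:45-14:15.
Aarav ∩ Nikolai ∩ Ines ∩ Jamal ∩ Uma ∩ Callum: 08:45-10:15, 12:45-14:15.

08:45-10:15, 12:45-14:15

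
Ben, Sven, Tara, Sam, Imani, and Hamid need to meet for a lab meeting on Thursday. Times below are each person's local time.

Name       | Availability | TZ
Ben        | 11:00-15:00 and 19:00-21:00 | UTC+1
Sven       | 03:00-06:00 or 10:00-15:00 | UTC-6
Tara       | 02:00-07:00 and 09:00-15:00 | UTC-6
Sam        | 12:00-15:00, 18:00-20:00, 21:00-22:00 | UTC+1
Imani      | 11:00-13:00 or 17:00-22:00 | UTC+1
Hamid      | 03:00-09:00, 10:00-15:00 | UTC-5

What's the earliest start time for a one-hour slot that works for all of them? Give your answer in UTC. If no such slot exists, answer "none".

Ben in UTC: 10:00-14:00, 18:00-20:00 (subtract 1h to convert from UTC+1).
Sven in UTC: 09:00-12:00, 16:00-21:00 (add 6h to convert from UTC-6).
Tara in UTC: 08:00-13:00, 15:00-21:00 (add 6h to convert from UTC-6).
Sam in UTC: 11:00-14:00, 17:00-19:00, 20:00-21:00 (subtract 1h to convert from UTC+1).
Imani in UTC: 10:00-12:00, 16:00-21:00 (subtract 1h to convert from UTC+1).
Hamid in UTC: 08:00-14:00, 15:00-20:00 (add 5h to convert from UTC-5).
Ben ∩ Sven: 10:00-12:00, 18:00-20:00.
Ben ∩ Sven ∩ Tara: 10:00-12:00, 18:00-20:00.
Ben ∩ Sven ∩ Tara ∩ Sam: 11:00-12:00, 18:00-19:00.
Ben ∩ Sven ∩ Tara ∩ Sam ∩ Imani: 11:00-12:00, 18:00-19:00.
Ben ∩ Sven ∩ Tara ∩ Sam ∩ Imani ∩ Hamid: 11:00-12:00, 18:00-19:00.
The first common window of at least 60 minutes is 11:00-12:00, so the earliest start is 11:00.

11:00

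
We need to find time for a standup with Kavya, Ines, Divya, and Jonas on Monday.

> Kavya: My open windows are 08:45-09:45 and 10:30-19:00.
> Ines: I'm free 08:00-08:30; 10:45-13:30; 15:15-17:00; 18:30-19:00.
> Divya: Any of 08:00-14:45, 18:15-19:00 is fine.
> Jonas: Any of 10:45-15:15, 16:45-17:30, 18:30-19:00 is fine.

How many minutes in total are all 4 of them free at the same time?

Kavya ∩ Ines: 10:45-13:30, 15:15-17:00, 18:30-19:00.
Kavya ∩ Ines ∩ Divya: 10:45-13:30, 18:30-19:00.
Kavya ∩ Ines ∩ Divya ∩ Jonas: 10:45-13:30, 18:30-19:00.
So the common availability across everyone is 10:45-13:30, 18:30-19:00.
Summing the common windows: 165 + 30 = 195 minutes.

195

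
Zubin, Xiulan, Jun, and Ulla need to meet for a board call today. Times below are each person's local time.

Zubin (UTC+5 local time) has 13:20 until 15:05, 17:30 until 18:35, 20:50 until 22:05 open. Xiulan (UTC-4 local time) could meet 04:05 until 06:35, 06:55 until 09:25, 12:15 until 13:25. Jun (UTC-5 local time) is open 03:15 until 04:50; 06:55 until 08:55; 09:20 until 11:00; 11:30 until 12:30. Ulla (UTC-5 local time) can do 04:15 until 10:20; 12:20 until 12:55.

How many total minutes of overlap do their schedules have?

Zubin in UTC: 08:20-10:05, 12:30-13:35, 15:50-17:05 (subtract 5h to convert from UTC+5).
Xiulan in UTC: 08:05-10:35, 10:55-13:25, 16:15-17:25 (add 4h to convert from UTC-4).
Jun in UTC: 08:15-09:50, 11:55-13:55, 14:20-16:00, 16:30-17:30 (add 5h to convert from UTC-5).
Ulla in UTC: 09:15-15:20, 17:20-17:55 (add 5h to convert from UTC-5).
Zubin ∩ Xiulan: 08:20-10:05, 12:30-13:25, 16:15-17:05.
Zubin ∩ Xiulan ∩ Jun: 08:20-09:50, 12:30-13:25, 16:30-17:05.
Zubin ∩ Xiulan ∩ Jun ∩ Ulla: 09:15-09:50, 12:30-13:25.
Summing the common windows: 35 + 55 = 90 minutes.

90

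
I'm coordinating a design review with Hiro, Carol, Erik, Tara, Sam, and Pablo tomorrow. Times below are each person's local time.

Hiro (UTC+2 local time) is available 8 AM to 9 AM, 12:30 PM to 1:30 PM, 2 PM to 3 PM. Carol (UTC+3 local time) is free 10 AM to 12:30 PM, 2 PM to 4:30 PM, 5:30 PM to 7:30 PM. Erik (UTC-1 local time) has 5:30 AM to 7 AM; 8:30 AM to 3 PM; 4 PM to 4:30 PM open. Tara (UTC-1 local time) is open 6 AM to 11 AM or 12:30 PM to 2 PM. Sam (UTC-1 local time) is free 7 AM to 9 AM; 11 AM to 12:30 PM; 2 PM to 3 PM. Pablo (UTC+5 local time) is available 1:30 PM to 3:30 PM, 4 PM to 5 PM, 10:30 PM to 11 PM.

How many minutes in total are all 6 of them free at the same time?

Hiro in UTC: 06:00-07:00, 10:30-11:30, 12:00-13:00 (subtract 2h to convert from UTC+2).
Carol in UTC: 07:00-09:30, 11:00-13:30, 14:30-16:30 (subtract 3h to convert from UTC+3).
Erik in UTC: 06:30-08:00, 09:30-16:00, 17:00-17:30 (add 1h to convert from UTC-1).
Tara in UTC: 07:00-12:00, 13:30-15:00 (add 1h to convert from UTC-1).
Sam in UTC: 08:00-10:00, 12:00-13:30, 15:00-16:00 (add 1h to convert from UTC-1).
Pablo in UTC: 08:30-10:30, 11:00-12:00, 17:30-18:00 (subtract 5h to convert from UTC+5).
Hiro ∩ Carol: 11:00-11:30, 12:00-13:00.
Hiro ∩ Carol ∩ Erik: 11:00-11:30, 12:00-13:00.
Hiro ∩ Carol ∩ Erik ∩ Tara: 11:00-11:30.
Hiro ∩ Carol ∩ Erik ∩ Tara ∩ Sam: ∅.
Hiro ∩ Carol ∩ Erik ∩ Tara ∩ Sam ∩ Pablo: ∅.
There is no time when everyone is free.
There is no common window, so the total is 0 minutes.

0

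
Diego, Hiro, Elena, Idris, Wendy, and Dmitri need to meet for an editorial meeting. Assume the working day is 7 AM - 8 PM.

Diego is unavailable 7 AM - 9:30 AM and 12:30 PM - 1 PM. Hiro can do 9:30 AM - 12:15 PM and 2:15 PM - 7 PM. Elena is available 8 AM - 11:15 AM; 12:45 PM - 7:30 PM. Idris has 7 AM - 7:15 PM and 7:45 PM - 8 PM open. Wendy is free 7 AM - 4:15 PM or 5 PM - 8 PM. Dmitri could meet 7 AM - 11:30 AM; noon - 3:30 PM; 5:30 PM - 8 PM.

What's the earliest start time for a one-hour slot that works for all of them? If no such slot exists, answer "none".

09:30

Diego free: 09:30-12:30, 13:00-20:00 (invert busy blocks within the working day).
Hiro free: 09:30-12:15, 14:15-19:00.
Elena free: 08:00-11:15, 12:45-19:30.
Idris free: 07:00-19:15, 19:45-20:00.
Wendy free: 07:00-16:15, 17:00-20:00.
Dmitri free: 07:00-11:30, 12:00-15:30, 17:30-20:00.
Diego ∩ Hiro: 09:30-12:15, 14:15-19:00.
Diego ∩ Hiro ∩ Elena: 09:30-11:15, 14:15-19:00.
Diego ∩ Hiro ∩ Elena ∩ Idris: 09:30-11:15, 14:15-19:00.
Diego ∩ Hiro ∩ Elena ∩ Idris ∩ Wendy: 09:30-11:15, 14:15-16:15, 17:00-19:00.
Diego ∩ Hiro ∩ Elena ∩ Idris ∩ Wendy ∩ Dmitri: 09:30-11:15, 14:15-15:30, 17:30-19:00.
The first common window of at least 60 minutes is 09:30-11:15, so the earliest start is 09:30.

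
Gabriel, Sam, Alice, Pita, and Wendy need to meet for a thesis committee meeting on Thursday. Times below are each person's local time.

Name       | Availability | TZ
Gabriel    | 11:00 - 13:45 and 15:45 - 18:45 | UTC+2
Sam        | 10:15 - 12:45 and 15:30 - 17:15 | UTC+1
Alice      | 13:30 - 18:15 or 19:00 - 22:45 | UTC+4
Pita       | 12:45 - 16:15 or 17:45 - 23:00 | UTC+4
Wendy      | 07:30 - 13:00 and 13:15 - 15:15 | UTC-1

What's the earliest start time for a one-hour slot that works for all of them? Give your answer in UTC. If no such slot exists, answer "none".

Gabriel in UTC: 09:00-11:45, 13:45-16:45 (subtract 2h to convert from UTC+2).
Sam in UTC: 09:15-11:45, 14:30-16:15 (subtract 1h to convert from UTC+1).
Alice in UTC: 09:30-14:15, 15:00-18:45 (subtract 4h to convert from UTC+4).
Pita in UTC: 08:45-12:15, 13:45-19:00 (subtract 4h to convert from UTC+4).
Wendy in UTC: 08:30-14:00, 14:15-16:15 (add 1h to convert from UTC-1).
Gabriel ∩ Sam: 09:15-11:45, 14:30-16:15.
Gabriel ∩ Sam ∩ Alice: 09:30-11:45, 15:00-16:15.
Gabriel ∩ Sam ∩ Alice ∩ Pita: 09:30-11:45, 15:00-16:15.
Gabriel ∩ Sam ∩ Alice ∩ Pita ∩ Wendy: 09:30-11:45, 15:00-16:15.
So the common availability across everyone is 09:30-11:45, 15:00-16:15.
The first common window of at least 60 minutes is 09:30-11:45, so the earliest start is 09:30.

09:30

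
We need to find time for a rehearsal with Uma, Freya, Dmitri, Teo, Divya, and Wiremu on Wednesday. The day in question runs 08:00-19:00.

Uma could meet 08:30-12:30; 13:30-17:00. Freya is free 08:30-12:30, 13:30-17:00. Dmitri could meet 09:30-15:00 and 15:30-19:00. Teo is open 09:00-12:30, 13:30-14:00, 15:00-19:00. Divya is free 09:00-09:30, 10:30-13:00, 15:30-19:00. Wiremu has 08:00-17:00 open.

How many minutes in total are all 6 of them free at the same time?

Uma ∩ Freya: 08:30-12:30, 13:30-17:00.
Uma ∩ Freya ∩ Dmitri: 09:30-12:30, 13:30-15:00, 15:30-17:00.
Uma ∩ Freya ∩ Dmitri ∩ Teo: 09:30-12:30, 13:30-14:00, 15:30-17:00.
Uma ∩ Freya ∩ Dmitri ∩ Teo ∩ Divya: 10:30-12:30, 15:30-17:00.
Uma ∩ Freya ∩ Dmitri ∩ Teo ∩ Divya ∩ Wiremu: 10:30-12:30, 15:30-17:00.
Summing the common windows: 120 + 90 = 210 minutes.

210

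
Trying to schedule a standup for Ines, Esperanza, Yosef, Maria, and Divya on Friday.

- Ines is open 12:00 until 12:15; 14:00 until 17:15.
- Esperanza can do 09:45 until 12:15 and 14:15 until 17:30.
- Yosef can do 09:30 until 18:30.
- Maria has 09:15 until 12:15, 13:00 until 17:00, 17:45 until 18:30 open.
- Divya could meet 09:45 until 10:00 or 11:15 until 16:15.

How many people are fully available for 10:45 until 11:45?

Esperanza, Yosef, and Maria can make the full 10:45-11:45 slot — that's 3.

3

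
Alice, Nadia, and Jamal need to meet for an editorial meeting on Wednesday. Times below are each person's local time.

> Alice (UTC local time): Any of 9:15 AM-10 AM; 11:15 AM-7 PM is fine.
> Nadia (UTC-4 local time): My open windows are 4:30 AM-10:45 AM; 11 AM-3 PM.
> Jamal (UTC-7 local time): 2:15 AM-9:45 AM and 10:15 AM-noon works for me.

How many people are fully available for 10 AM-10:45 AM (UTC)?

Alice in UTC: 09:15-10:00, 11:15-19:00.
Nadia in UTC: 08:30-14:45, 15:00-19:00 (add 4h to convert from UTC-4).
Jamal in UTC: 09:15-16:45, 17:15-19:00 (add 7h to convert from UTC-7).
Nadia and Jamal can make the full 10:00-10:45 slot — that's 2.

2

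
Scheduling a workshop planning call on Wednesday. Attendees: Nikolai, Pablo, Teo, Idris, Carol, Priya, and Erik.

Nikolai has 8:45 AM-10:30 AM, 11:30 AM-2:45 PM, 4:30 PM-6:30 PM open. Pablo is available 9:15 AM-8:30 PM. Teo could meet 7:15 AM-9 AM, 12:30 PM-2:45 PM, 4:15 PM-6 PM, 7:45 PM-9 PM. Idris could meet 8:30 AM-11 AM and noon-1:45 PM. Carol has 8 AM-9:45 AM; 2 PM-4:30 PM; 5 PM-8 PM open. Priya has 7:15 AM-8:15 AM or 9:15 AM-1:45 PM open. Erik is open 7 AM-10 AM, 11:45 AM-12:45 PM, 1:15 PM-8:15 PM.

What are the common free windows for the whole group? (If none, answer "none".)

none

Nikolai ∩ Pablo: 09:15-10:30, 11:30-14:45, 16:30-18:30.
Nikolai ∩ Pablo ∩ Teo: 12:30-14:45, 16:30-18:00.
Nikolai ∩ Pablo ∩ Teo ∩ Idris: 12:30-13:45.
Nikolai ∩ Pablo ∩ Teo ∩ Idris ∩ Carol: ∅.
Nikolai ∩ Pablo ∩ Teo ∩ Idris ∩ Carol ∩ Priya: ∅.
Nikolai ∩ Pablo ∩ Teo ∩ Idris ∩ Carol ∩ Priya ∩ Erik: ∅.
There is no time when everyone is free.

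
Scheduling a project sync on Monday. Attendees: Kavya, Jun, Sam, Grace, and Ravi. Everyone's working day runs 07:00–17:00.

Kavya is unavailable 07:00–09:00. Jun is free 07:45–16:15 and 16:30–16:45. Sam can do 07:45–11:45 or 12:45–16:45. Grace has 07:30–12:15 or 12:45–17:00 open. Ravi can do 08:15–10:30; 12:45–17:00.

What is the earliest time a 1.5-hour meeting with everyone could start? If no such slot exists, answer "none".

09:00

Kavya free: 09:00-17:00 (invert busy blocks within the working day).
Jun free: 07:45-16:15, 16:30-16:45.
Sam free: 07:45-11:45, 12:45-16:45.
Grace free: 07:30-12:15, 12:45-17:00.
Ravi free: 08:15-10:30, 12:45-17:00.
Kavya ∩ Jun: 09:00-16:15, 16:30-16:45.
Kavya ∩ Jun ∩ Sam: 09:00-11:45, 12:45-16:15, 16:30-16:45.
Kavya ∩ Jun ∩ Sam ∩ Grace: 09:00-11:45, 12:45-16:15, 16:30-16:45.
Kavya ∩ Jun ∩ Sam ∩ Grace ∩ Ravi: 09:00-10:30, 12:45-16:15, 16:30-16:45.
So the common availability across everyone is 09:00-10:30, 12:45-16:15, 16:30-16:45.
The first common window of at least 90 minutes is 09:00-10:30, so the earliest start is 09:00.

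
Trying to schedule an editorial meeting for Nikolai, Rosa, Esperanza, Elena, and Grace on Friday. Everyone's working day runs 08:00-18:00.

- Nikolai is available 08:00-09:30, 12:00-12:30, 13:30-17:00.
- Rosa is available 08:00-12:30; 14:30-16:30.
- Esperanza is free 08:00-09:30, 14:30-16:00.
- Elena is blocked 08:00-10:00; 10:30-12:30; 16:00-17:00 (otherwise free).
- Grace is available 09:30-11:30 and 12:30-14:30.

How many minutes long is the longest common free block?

0

Nikolai free: 08:00-09:30, 12:00-12:30, 13:30-17:00.
Rosa free: 08:00-12:30, 14:30-16:30.
Esperanza free: 08:00-09:30, 14:30-16:00.
Elena free: 10:00-10:30, 12:30-16:00, 17:00-18:00 (invert busy blocks within the working day).
Grace free: 09:30-11:30, 12:30-14:30.
Nikolai ∩ Rosa: 08:00-09:30, 12:00-12:30, 14:30-16:30.
Nikolai ∩ Rosa ∩ Esperanza: 08:00-09:30, 14:30-16:00.
Nikolai ∩ Rosa ∩ Esperanza ∩ Elena: 14:30-16:00.
Nikolai ∩ Rosa ∩ Esperanza ∩ Elena ∩ Grace: ∅.
There is no time when everyone is free.
No common window exists, so the longest block is 0 minutes.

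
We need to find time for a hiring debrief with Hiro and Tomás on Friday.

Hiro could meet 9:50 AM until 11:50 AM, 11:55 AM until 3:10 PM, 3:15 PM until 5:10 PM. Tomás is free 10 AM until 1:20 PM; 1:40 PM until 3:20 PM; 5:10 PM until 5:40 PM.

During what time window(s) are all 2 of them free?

Hiro ∩ Tomás: 10:00-11:50, 11:55-13:20, 13:40-15:10, 15:15-15:20.

10:00-11:50, 11:55-13:20, 13:40-15:10, 15:15-15:20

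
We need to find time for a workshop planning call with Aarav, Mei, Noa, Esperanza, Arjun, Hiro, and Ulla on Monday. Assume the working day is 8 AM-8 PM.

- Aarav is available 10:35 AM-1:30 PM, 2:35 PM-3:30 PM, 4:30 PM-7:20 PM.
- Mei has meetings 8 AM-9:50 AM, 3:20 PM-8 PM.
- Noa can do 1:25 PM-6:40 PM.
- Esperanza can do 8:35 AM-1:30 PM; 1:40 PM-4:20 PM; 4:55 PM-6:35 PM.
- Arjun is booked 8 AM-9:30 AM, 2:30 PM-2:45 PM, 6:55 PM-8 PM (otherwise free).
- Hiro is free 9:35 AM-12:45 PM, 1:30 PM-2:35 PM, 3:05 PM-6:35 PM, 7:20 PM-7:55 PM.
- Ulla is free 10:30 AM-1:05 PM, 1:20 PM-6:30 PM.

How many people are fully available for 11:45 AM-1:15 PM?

Aarav free: 10:35-13:30, 14:35-15:30, 16:30-19:20.
Mei free: 09:50-15:20 (invert busy blocks within the working day).
Noa free: 13:25-18:40.
Esperanza free: 08:35-13:30, 13:40-16:20, 16:55-18:35.
Arjun free: 09:30-14:30, 14:45-18:55 (invert busy blocks within the working day).
Hiro free: 09:35-12:45, 13:30-14:35, 15:05-18:35, 19:20-19:55.
Ulla free: 10:30-13:05, 13:20-18:30.
Aarav, Mei, Esperanza, and Arjun can make the full 11:45-13:15 slot — that's 4.

4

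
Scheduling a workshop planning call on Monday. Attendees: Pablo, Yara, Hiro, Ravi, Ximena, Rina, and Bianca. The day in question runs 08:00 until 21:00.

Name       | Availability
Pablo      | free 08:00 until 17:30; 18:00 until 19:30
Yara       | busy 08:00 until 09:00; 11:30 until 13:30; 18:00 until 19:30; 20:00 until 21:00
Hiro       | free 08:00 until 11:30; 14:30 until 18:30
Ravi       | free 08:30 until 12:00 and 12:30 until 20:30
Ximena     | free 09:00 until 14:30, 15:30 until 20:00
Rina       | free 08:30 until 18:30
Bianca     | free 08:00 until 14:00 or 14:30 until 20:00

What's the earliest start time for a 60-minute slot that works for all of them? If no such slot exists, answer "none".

Pablo free: 08:00-17:30, 18:00-19:30.
Yara free: 09:00-11:30, 13:30-18:00, 19:30-20:00 (invert busy blocks within the working day).
Hiro free: 08:00-11:30, 14:30-18:30.
Ravi free: 08:30-12:00, 12:30-20:30.
Ximena free: 09:00-14:30, 15:30-20:00.
Rina free: 08:30-18:30.
Bianca free: 08:00-14:00, 14:30-20:00.
Pablo ∩ Yara: 09:00-11:30, 13:30-17:30.
Pablo ∩ Yara ∩ Hiro: 09:00-11:30, 14:30-17:30.
Pablo ∩ Yara ∩ Hiro ∩ Ravi: 09:00-11:30, 14:30-17:30.
Pablo ∩ Yara ∩ Hiro ∩ Ravi ∩ Ximena: 09:00-11:30, 15:30-17:30.
Pablo ∩ Yara ∩ Hiro ∩ Ravi ∩ Ximena ∩ Rina: 09:00-11:30, 15:30-17:30.
Pablo ∩ Yara ∩ Hiro ∩ Ravi ∩ Ximena ∩ Rina ∩ Bianca: 09:00-11:30, 15:30-17:30.
The first common window of at least 60 minutes is 09:00-11:30, so the earliest start is 09:00.

09:00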